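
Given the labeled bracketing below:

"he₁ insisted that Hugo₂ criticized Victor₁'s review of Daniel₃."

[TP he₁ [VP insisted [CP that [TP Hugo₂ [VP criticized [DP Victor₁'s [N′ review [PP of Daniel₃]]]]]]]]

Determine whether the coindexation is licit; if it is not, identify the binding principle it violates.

Principle C

The two coindexed NPs are *he₁* and *Victor₁*.
*Victor₁* is an R-expression. Principle C requires it to be free everywhere.
*he₁* c-commands it and carries the same index.
The R-expression is bound → Principle C violation.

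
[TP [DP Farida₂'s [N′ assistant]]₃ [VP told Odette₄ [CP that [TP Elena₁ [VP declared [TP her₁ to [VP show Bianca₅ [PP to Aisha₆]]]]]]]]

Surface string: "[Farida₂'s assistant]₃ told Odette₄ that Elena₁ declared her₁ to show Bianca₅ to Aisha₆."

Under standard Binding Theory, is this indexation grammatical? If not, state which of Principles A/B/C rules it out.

The two coindexed NPs are *Elena₁* and *her₁*.
*her₁* is a pronoun. Its binding domain is the embedded TP, whose subject is Elena₁.
*Elena₁* c-commands it within that domain and carries the same index.
The pronoun is locally bound → Principle B violation.

Principle B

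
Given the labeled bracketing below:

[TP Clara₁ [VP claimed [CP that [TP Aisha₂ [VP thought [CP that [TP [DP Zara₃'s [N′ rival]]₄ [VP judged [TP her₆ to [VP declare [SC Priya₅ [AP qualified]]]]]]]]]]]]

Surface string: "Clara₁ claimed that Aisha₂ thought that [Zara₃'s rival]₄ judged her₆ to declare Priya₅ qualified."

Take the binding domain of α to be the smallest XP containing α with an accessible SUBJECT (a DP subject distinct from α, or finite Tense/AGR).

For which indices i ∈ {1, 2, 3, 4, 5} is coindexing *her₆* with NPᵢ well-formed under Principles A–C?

{1, 2, 3}

*her* is a pronoun, so Principle B applies: it must be free in its binding domain.
Binding domain of *her₆*: the embedded TP, whose subject is [Zara₃'s rival]₄.
*Clara₁* c-commands the pronoun but from outside its binding domain, and is not c-commanded by it → coindexation permitted.
*Aisha₂* c-commands the pronoun but from outside its binding domain, and is not c-commanded by it → coindexation permitted.
*Zara₃* and the pronoun do not c-command one another → neither Principle B nor Principle C is at stake; coindexation permitted.
*[Zara₃'s rival]₄* c-commands the pronoun within its binding domain → coindexation would violate Principle B.
*Priya₅*: the pronoun c-commands this R-expression → coindexation would violate Principle C on *Priya₅*.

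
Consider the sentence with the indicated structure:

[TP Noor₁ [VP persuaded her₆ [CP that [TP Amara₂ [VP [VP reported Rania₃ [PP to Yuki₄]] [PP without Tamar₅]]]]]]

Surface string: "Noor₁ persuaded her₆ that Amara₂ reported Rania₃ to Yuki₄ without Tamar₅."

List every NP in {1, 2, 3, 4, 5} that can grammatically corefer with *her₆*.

*her* is a pronoun, so Principle B applies: it must be free in its binding domain.
Binding domain of *her₆*: the matrix TP, whose subject is Noor₁.
*Noor₁* c-commands the pronoun within its binding domain → coindexation would violate Principle B.
*Amara₂*: the pronoun c-commands this R-expression → coindexation would violate Principle C on *Amara₂*.
*Rania₃*: the pronoun c-commands this R-expression → coindexation would violate Principle C on *Rania₃*.
*Yuki₄*: the pronoun c-commands this R-expression → coindexation would violate Principle C on *Yuki₄*.
*Tamar₅*: the pronoun c-commands this R-expression → coindexation would violate Principle C on *Tamar₅*.

none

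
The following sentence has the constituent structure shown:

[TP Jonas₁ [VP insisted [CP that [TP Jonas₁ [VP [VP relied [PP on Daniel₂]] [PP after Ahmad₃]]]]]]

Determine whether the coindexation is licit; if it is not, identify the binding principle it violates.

The two coindexed NPs are *Jonas₁* (the higher occurrence) and *Jonas₁* (the lower occurrence).
*Jonas₁* (the lower occurrence) is an R-expression. Principle C requires it to be free everywhere.
*Jonas₁* (the higher occurrence) c-commands it and carries the same index.
The R-expression is bound → Principle C violation.

Principle C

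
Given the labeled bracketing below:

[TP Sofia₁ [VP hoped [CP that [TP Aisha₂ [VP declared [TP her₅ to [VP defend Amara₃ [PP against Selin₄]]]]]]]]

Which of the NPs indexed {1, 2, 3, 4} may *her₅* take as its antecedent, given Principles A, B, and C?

{1}

*her* is a pronoun, so Principle B applies: it must be free in its binding domain.
Binding domain of *her₅*: the embedded TP, whose subject is Aisha₂.
*Sofia₁* c-commands the pronoun but from outside its binding domain, and is not c-commanded by it → coindexation permitted.
*Aisha₂* c-commands the pronoun within its binding domain → coindexation would violate Principle B.
*Amara₃*: the pronoun c-commands this R-expression → coindexation would violate Principle C on *Amara₃*.
*Selin₄*: the pronoun c-commands this R-expression → coindexation would violate Principle C on *Selin₄*.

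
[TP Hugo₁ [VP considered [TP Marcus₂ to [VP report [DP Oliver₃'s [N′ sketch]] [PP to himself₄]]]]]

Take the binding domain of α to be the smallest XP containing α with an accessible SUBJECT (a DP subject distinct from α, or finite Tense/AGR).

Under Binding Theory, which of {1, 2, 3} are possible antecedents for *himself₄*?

{2}

*himself* is an anaphor, so Principle A applies: it must be bound in its binding domain.
Binding domain of *himself₄*: the embedded TP, whose subject is Marcus₂.
*Hugo₁* c-commands the anaphor but is outside its binding domain → cannot satisfy Principle A.
*Marcus₂* c-commands the anaphor within its binding domain → licit binder.
*Oliver₃* does not c-command the anaphor → cannot bind it.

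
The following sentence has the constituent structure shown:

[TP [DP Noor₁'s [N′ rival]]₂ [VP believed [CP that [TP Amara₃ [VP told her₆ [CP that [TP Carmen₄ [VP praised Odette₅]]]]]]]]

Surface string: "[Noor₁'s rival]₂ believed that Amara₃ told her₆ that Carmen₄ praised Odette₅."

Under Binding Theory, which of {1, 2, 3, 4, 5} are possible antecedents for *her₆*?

{1, 2}

*her* is a pronoun, so Principle B applies: it must be free in its binding domain.
Binding domain of *her₆*: the embedded TP, whose subject is Amara₃.
*Noor₁* and the pronoun do not c-command one another → neither Principle B nor Principle C is at stake; coindexation permitted.
*[Noor₁'s rival]₂* c-commands the pronoun but from outside its binding domain, and is not c-commanded by it → coindexation permitted.
*Amara₃* c-commands the pronoun within its binding domain → coindexation would violate Principle B.
*Carmen₄*: the pronoun c-commands this R-expression → coindexation would violate Principle C on *Carmen₄*.
*Odette₅*: the pronoun c-commands this R-expression → coindexation would violate Principle C on *Odette₅*.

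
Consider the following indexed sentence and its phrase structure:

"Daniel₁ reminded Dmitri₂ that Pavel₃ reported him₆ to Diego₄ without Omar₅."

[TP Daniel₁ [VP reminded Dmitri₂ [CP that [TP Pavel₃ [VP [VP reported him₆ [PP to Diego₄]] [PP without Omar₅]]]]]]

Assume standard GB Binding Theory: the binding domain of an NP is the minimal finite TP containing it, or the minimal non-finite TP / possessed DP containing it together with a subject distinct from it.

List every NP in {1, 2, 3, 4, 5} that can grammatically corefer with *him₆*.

{1, 2, 5}

*him* is a pronoun, so Principle B applies: it must be free in its binding domain.
Binding domain of *him₆*: the embedded TP, whose subject is Pavel₃.
*Daniel₁* c-commands the pronoun but from outside its binding domain, and is not c-commanded by it → coindexation permitted.
*Dmitri₂* c-commands the pronoun but from outside its binding domain, and is not c-commanded by it → coindexation permitted.
*Pavel₃* c-commands the pronoun within its binding domain → coindexation would violate Principle B.
*Diego₄*: the pronoun c-commands this R-expression → coindexation would violate Principle C on *Diego₄*.
*Omar₅* and the pronoun do not c-command one another → neither Principle B nor Principle C is at stake; coindexation permitted.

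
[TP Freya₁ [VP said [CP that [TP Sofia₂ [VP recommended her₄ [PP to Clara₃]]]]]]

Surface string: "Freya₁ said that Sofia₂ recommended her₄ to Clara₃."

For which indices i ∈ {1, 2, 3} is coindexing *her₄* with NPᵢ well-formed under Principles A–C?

{1}

*her* is a pronoun, so Principle B applies: it must be free in its binding domain.
Binding domain of *her₄*: the embedded TP, whose subject is Sofia₂.
*Freya₁* c-commands the pronoun but from outside its binding domain, and is not c-commanded by it → coindexation permitted.
*Sofia₂* c-commands the pronoun within its binding domain → coindexation would violate Principle B.
*Clara₃*: the pronoun c-commands this R-expression → coindexation would violate Principle C on *Clara₃*.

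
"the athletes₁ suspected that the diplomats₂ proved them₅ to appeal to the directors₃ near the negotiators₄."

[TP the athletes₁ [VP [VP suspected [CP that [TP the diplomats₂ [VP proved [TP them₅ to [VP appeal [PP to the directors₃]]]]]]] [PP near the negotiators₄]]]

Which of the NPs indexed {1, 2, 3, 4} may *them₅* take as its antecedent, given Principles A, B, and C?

*them* is a pronoun, so Principle B applies: it must be free in its binding domain.
Binding domain of *them₅*: the embedded TP, whose subject is the diplomats₂.
*the athletes₁* c-commands the pronoun but from outside its binding domain, and is not c-commanded by it → coindexation permitted.
*the diplomats₂* c-commands the pronoun within its binding domain → coindexation would violate Principle B.
*the directors₃*: the pronoun c-commands this R-expression → coindexation would violate Principle C on *the directors₃*.
*the negotiators₄* and the pronoun do not c-command one another → neither Principle B nor Principle C is at stake; coindexation permitted.

{1, 4}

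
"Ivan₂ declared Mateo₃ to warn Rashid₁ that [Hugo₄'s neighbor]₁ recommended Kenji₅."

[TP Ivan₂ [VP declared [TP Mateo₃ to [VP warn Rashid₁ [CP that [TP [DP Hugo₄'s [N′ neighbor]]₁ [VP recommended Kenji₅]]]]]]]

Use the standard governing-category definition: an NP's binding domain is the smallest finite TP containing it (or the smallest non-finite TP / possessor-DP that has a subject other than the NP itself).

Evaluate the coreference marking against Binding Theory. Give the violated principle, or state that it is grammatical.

The two coindexed NPs are *[Hugo₄'s neighbor]₁* and *Rashid₁*.
*[Hugo₄'s neighbor]₁* is an R-expression. Principle C requires it to be free everywhere.
*Rashid₁* c-commands it and carries the same index.
The R-expression is bound → Principle C violation.

Principle C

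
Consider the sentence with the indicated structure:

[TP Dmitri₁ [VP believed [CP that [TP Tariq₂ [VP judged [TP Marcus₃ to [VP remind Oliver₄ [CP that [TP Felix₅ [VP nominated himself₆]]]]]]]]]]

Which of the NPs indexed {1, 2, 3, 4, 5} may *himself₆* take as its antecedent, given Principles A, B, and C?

*himself* is an anaphor, so Principle A applies: it must be bound in its binding domain.
Binding domain of *himself₆*: the embedded TP, whose subject is Felix₅.
*Dmitri₁* c-commands the anaphor but is outside its binding domain → cannot satisfy Principle A.
*Tariq₂* c-commands the anaphor but is outside its binding domain → cannot satisfy Principle A.
*Marcus₃* c-commands the anaphor but is outside its binding domain → cannot satisfy Principle A.
*Oliver₄* c-commands the anaphor but is outside its binding domain → cannot satisfy Principle A.
*Felix₅* c-commands the anaphor within its binding domain → licit binder.

{5}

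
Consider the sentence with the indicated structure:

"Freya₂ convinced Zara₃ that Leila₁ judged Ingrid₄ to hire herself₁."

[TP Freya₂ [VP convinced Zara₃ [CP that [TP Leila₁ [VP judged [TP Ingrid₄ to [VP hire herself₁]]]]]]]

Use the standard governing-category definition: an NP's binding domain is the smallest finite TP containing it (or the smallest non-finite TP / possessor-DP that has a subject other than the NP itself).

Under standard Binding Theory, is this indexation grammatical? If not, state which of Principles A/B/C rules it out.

Principle A

The two coindexed NPs are *Leila₁* and *herself₁*.
*herself₁* is an anaphor. Principle A requires it to be bound within its binding domain — the embedded TP, whose subject is Ingrid₄.
Within that domain it is c-commanded by *Ingrid₄*, which does not share its index.
*Leila₁* does c-command the anaphor, but from outside its binding domain.
The anaphor is unbound in its domain → Principle A violation.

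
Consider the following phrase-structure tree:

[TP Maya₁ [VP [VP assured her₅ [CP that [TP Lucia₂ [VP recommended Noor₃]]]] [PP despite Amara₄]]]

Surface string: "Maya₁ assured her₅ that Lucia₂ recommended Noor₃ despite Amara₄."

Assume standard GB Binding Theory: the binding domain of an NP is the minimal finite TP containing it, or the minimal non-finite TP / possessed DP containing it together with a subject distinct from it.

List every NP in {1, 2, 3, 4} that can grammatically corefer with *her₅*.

*her* is a pronoun, so Principle B applies: it must be free in its binding domain.
Binding domain of *her₅*: the matrix TP, whose subject is Maya₁.
*Maya₁* c-commands the pronoun within its binding domain → coindexation would violate Principle B.
*Lucia₂*: the pronoun c-commands this R-expression → coindexation would violate Principle C on *Lucia₂*.
*Noor₃*: the pronoun c-commands this R-expression → coindexation would violate Principle C on *Noor₃*.
*Amara₄* and the pronoun do not c-command one another → neither Principle B nor Principle C is at stake; coindexation permitted.

{4}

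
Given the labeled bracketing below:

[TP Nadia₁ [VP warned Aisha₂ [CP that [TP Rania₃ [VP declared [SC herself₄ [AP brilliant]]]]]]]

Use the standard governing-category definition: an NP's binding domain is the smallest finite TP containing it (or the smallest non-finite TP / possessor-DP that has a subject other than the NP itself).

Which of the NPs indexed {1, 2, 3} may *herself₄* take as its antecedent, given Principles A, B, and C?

{3}

*herself* is an anaphor, so Principle A applies: it must be bound in its binding domain.
Binding domain of *herself₄*: the embedded TP, whose subject is Rania₃.
*Nadia₁* c-commands the anaphor but is outside its binding domain → cannot satisfy Principle A.
*Aisha₂* c-commands the anaphor but is outside its binding domain → cannot satisfy Principle A.
*Rania₃* c-commands the anaphor within its binding domain → licit binder.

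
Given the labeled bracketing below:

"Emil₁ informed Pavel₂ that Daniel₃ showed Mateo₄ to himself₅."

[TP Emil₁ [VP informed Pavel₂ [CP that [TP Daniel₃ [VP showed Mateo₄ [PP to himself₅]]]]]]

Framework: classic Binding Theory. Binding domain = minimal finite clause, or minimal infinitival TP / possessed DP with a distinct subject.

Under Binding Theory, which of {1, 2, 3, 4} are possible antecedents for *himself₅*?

{3, 4}

*himself* is an anaphor, so Principle A applies: it must be bound in its binding domain.
Binding domain of *himself₅*: the embedded TP, whose subject is Daniel₃.
*Emil₁* c-commands the anaphor but is outside its binding domain → cannot satisfy Principle A.
*Pavel₂* c-commands the anaphor but is outside its binding domain → cannot satisfy Principle A.
*Daniel₃* c-commands the anaphor within its binding domain → licit binder.
*Mateo₄* c-commands the anaphor within its binding domain → licit binder.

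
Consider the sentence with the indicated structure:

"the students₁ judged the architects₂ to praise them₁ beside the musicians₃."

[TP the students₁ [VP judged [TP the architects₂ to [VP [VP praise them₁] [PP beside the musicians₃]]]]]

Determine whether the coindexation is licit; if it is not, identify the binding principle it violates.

grammatical

The two coindexed NPs are *the students₁* and *them₁*.
*them₁* is a pronoun; its binding domain is the embedded TP, whose subject is the architects₂. Within that domain it is c-commanded only by *the architects₂*, which carries a different index — the pronoun is free locally, so Principle B holds.
*the students₁* is an R-expression; *them₁* does not c-command it, and no other NP shares its index, so Principle C is satisfied.
All principles are respected.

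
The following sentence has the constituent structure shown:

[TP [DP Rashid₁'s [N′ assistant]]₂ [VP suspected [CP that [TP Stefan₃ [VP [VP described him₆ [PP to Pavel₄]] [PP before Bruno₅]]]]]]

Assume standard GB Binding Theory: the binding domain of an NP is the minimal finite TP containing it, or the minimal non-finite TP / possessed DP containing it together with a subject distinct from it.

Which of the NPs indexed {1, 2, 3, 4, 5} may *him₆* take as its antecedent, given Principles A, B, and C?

{1, 2, 5}

*him* is a pronoun, so Principle B applies: it must be free in its binding domain.
Binding domain of *him₆*: the embedded TP, whose subject is Stefan₃.
*Rashid₁* and the pronoun do not c-command one another → neither Principle B nor Principle C is at stake; coindexation permitted.
*[Rashid₁'s assistant]₂* c-commands the pronoun but from outside its binding domain, and is not c-commanded by it → coindexation permitted.
*Stefan₃* c-commands the pronoun within its binding domain → coindexation would violate Principle B.
*Pavel₄*: the pronoun c-commands this R-expression → coindexation would violate Principle C on *Pavel₄*.
*Bruno₅* and the pronoun do not c-command one another → neither Principle B nor Principle C is at stake; coindexation permitted.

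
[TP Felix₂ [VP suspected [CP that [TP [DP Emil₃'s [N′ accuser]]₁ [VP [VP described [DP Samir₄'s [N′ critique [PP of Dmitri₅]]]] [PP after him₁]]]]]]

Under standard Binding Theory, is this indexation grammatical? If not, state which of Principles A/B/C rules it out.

Principle B

The two coindexed NPs are *[Emil₃'s accuser]₁* and *him₁*.
*him₁* is a pronoun. Its binding domain is the embedded TP, whose subject is [Emil₃'s accuser]₁.
*[Emil₃'s accuser]₁* c-commands it within that domain and carries the same index.
The pronoun is locally bound → Principle B violation.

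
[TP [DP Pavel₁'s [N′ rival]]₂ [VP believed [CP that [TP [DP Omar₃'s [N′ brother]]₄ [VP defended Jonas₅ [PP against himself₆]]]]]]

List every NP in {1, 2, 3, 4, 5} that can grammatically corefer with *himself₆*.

*himself* is an anaphor, so Principle A applies: it must be bound in its binding domain.
Binding domain of *himself₆*: the embedded TP, whose subject is [Omar₃'s brother]₄.
*Pavel₁* does not c-command the anaphor → cannot bind it.
*[Pavel₁'s rival]₂* c-commands the anaphor but is outside its binding domain → cannot satisfy Principle A.
*Omar₃* does not c-command the anaphor → cannot bind it.
*[Omar₃'s brother]₄* c-commands the anaphor within its binding domain → licit binder.
*Jonas₅* c-commands the anaphor within its binding domain → licit binder.

{4, 5}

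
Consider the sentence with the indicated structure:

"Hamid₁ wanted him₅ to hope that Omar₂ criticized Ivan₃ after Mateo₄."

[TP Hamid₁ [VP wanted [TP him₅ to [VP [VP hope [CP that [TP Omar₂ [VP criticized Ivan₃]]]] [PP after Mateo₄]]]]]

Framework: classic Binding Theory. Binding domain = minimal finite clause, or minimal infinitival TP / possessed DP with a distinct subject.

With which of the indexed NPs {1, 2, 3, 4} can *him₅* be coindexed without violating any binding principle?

*him* is a pronoun, so Principle B applies: it must be free in its binding domain.
Binding domain of *him₅*: the matrix TP, whose subject is Hamid₁.
*Hamid₁* c-commands the pronoun within its binding domain → coindexation would violate Principle B.
*Omar₂*: the pronoun c-commands this R-expression → coindexation would violate Principle C on *Omar₂*.
*Ivan₃*: the pronoun c-commands this R-expression → coindexation would violate Principle C on *Ivan₃*.
*Mateo₄*: the pronoun c-commands this R-expression → coindexation would violate Principle C on *Mateo₄*.

none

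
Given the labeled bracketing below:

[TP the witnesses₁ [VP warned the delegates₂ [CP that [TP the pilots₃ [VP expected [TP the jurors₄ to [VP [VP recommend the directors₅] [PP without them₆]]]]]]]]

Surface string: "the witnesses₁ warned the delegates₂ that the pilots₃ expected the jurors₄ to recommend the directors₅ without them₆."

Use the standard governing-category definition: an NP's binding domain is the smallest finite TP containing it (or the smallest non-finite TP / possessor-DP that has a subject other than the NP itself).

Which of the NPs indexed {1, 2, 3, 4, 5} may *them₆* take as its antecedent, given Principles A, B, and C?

*them* is a pronoun, so Principle B applies: it must be free in its binding domain.
Binding domain of *them₆*: the embedded TP, whose subject is the jurors₄.
*the witnesses₁* c-commands the pronoun but from outside its binding domain, and is not c-commanded by it → coindexation permitted.
*the delegates₂* c-commands the pronoun but from outside its binding domain, and is not c-commanded by it → coindexation permitted.
*the pilots₃* c-commands the pronoun but from outside its binding domain, and is not c-commanded by it → coindexation permitted.
*the jurors₄* c-commands the pronoun within its binding domain → coindexation would violate Principle B.
*the directors₅* and the pronoun do not c-command one another → neither Principle B nor Principle C is at stake; coindexation permitted.

{1, 2, 3, 5}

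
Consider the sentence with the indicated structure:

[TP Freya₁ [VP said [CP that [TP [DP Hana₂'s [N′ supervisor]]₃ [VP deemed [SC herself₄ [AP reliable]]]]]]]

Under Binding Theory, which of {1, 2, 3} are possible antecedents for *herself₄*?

*herself* is an anaphor, so Principle A applies: it must be bound in its binding domain.
Binding domain of *herself₄*: the embedded TP, whose subject is [Hana₂'s supervisor]₃.
*Freya₁* c-commands the anaphor but is outside its binding domain → cannot satisfy Principle A.
*Hana₂* does not c-command the anaphor → cannot bind it.
*[Hana₂'s supervisor]₃* c-commands the anaphor within its binding domain → licit binder.

{3}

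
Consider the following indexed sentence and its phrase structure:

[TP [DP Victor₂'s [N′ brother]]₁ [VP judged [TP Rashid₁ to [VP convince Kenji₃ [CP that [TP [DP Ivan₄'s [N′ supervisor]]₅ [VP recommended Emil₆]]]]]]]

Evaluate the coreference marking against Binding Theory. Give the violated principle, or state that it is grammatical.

Principle C

The two coindexed NPs are *[Victor₂'s brother]₁* and *Rashid₁*.
*Rashid₁* is an R-expression. Principle C requires it to be free everywhere.
*[Victor₂'s brother]₁* c-commands it and carries the same index.
The R-expression is bound → Principle C violation.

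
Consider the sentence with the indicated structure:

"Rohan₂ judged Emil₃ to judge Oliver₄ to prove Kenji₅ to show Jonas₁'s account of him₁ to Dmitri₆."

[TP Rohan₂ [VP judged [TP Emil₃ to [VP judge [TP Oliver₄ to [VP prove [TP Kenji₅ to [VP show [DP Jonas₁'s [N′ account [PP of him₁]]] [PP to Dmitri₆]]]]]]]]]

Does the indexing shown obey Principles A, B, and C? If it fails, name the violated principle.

The two coindexed NPs are *Jonas₁* and *him₁*.
*him₁* is a pronoun. Its binding domain is the possessed DP, whose subject is Jonas₁.
*Jonas₁* c-commands it within that domain and carries the same index.
The pronoun is locally bound → Principle B violation.

Principle B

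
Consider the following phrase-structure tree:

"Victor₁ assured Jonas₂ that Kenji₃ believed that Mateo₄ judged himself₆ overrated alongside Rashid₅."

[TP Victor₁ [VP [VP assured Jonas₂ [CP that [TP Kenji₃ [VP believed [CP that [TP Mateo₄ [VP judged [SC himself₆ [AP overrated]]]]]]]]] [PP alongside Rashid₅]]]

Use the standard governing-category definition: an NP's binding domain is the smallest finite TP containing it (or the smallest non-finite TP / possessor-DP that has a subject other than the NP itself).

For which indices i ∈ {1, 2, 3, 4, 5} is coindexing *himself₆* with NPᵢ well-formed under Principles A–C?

*himself* is an anaphor, so Principle A applies: it must be bound in its binding domain.
Binding domain of *himself₆*: the embedded TP, whose subject is Mateo₄.
*Victor₁* c-commands the anaphor but is outside its binding domain → cannot satisfy Principle A.
*Jonas₂* c-commands the anaphor but is outside its binding domain → cannot satisfy Principle A.
*Kenji₃* c-commands the anaphor but is outside its binding domain → cannot satisfy Principle A.
*Mateo₄* c-commands the anaphor within its binding domain → licit binder.
*Rashid₅* does not c-command the anaphor → cannot bind it.

{4}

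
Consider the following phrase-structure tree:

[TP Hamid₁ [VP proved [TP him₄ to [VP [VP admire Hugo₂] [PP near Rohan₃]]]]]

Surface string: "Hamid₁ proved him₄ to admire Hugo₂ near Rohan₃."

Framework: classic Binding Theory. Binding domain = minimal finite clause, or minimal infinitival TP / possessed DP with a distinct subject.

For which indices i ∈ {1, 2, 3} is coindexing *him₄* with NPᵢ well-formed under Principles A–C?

none

*him* is a pronoun, so Principle B applies: it must be free in its binding domain.
Binding domain of *him₄*: the matrix TP, whose subject is Hamid₁.
*Hamid₁* c-commands the pronoun within its binding domain → coindexation would violate Principle B.
*Hugo₂*: the pronoun c-commands this R-expression → coindexation would violate Principle C on *Hugo₂*.
*Rohan₃*: the pronoun c-commands this R-expression → coindexation would violate Principle C on *Rohan₃*.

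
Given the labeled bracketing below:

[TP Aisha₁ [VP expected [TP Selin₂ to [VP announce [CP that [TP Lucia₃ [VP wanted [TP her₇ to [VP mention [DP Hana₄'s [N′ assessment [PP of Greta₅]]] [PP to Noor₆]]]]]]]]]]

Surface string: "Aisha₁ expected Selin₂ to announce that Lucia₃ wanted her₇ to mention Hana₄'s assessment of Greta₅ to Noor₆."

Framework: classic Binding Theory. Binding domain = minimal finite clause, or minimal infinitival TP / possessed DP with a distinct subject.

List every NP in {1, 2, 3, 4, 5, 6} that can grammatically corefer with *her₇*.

{1, 2}

*her* is a pronoun, so Principle B applies: it must be free in its binding domain.
Binding domain of *her₇*: the embedded TP, whose subject is Lucia₃.
*Aisha₁* c-commands the pronoun but from outside its binding domain, and is not c-commanded by it → coindexation permitted.
*Selin₂* c-commands the pronoun but from outside its binding domain, and is not c-commanded by it → coindexation permitted.
*Lucia₃* c-commands the pronoun within its binding domain → coindexation would violate Principle B.
*Hana₄*: the pronoun c-commands this R-expression → coindexation would violate Principle C on *Hana₄*.
*Greta₅*: the pronoun c-commands this R-expression → coindexation would violate Principle C on *Greta₅*.
*Noor₆*: the pronoun c-commands this R-expression → coindexation would violate Principle C on *Noor₆*.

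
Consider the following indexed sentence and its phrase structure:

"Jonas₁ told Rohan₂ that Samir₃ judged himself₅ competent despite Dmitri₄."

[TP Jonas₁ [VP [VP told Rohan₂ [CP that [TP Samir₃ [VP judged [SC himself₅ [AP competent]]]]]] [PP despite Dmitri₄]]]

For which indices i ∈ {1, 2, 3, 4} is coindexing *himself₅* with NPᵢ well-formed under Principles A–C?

{3}

*himself* is an anaphor, so Principle A applies: it must be bound in its binding domain.
Binding domain of *himself₅*: the embedded TP, whose subject is Samir₃.
*Jonas₁* c-commands the anaphor but is outside its binding domain → cannot satisfy Principle A.
*Rohan₂* c-commands the anaphor but is outside its binding domain → cannot satisfy Principle A.
*Samir₃* c-commands the anaphor within its binding domain → licit binder.
*Dmitri₄* does not c-command the anaphor → cannot bind it.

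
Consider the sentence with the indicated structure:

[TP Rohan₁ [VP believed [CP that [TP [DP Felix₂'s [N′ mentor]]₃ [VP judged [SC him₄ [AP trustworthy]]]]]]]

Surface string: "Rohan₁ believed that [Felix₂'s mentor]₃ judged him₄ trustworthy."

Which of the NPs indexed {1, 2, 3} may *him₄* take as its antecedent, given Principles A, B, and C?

*him* is a pronoun, so Principle B applies: it must be free in its binding domain.
Binding domain of *him₄*: the embedded TP, whose subject is [Felix₂'s mentor]₃.
*Rohan₁* c-commands the pronoun but from outside its binding domain, and is not c-commanded by it → coindexation permitted.
*Felix₂* and the pronoun do not c-command one another → neither Principle B nor Principle C is at stake; coindexation permitted.
*[Felix₂'s mentor]₃* c-commands the pronoun within its binding domain → coindexation would violate Principle B.

{1, 2}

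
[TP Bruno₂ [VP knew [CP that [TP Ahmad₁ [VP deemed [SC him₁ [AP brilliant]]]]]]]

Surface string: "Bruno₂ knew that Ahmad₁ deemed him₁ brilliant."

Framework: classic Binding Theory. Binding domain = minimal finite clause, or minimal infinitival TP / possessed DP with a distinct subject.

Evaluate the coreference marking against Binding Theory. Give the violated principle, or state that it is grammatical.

Principle B

The two coindexed NPs are *Ahmad₁* and *him₁*.
*him₁* is a pronoun. Its binding domain is the embedded TP, whose subject is Ahmad₁.
*Ahmad₁* c-commands it within that domain and carries the same index.
The pronoun is locally bound → Principle B violation.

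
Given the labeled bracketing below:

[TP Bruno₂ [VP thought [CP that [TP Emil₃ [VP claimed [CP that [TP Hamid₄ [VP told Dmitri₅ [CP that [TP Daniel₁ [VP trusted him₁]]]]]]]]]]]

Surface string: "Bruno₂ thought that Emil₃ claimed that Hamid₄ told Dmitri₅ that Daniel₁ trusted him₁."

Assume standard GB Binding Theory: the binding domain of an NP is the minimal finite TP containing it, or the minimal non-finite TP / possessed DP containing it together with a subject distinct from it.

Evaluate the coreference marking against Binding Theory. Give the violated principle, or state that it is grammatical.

Principle B

The two coindexed NPs are *Daniel₁* and *him₁*.
*him₁* is a pronoun. Its binding domain is the embedded TP, whose subject is Daniel₁.
*Daniel₁* c-commands it within that domain and carries the same index.
The pronoun is locally bound → Principle B violation.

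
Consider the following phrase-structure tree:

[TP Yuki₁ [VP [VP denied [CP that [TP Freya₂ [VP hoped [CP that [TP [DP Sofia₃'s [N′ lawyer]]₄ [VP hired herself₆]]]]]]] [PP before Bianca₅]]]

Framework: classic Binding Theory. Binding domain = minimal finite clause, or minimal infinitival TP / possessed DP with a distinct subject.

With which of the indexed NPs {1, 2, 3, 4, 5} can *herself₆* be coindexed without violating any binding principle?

{4}

*herself* is an anaphor, so Principle A applies: it must be bound in its binding domain.
Binding domain of *herself₆*: the embedded TP, whose subject is [Sofia₃'s lawyer]₄.
*Yuki₁* c-commands the anaphor but is outside its binding domain → cannot satisfy Principle A.
*Freya₂* c-commands the anaphor but is outside its binding domain → cannot satisfy Principle A.
*Sofia₃* does not c-command the anaphor → cannot bind it.
*[Sofia₃'s lawyer]₄* c-commands the anaphor within its binding domain → licit binder.
*Bianca₅* does not c-command the anaphor → cannot bind it.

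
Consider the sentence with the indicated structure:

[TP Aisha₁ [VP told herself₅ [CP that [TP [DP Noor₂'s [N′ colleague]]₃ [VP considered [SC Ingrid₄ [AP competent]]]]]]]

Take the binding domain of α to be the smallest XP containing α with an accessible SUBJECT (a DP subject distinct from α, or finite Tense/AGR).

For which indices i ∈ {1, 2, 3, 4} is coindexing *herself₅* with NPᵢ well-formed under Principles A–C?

*herself* is an anaphor, so Principle A applies: it must be bound in its binding domain.
Binding domain of *herself₅*: the matrix TP, whose subject is Aisha₁.
*Aisha₁* c-commands the anaphor within its binding domain → licit binder.
*Noor₂* does not c-command the anaphor → cannot bind it.
*[Noor₂'s colleague]₃* does not c-command the anaphor → cannot bind it.
*Ingrid₄* does not c-command the anaphor → cannot bind it.

{1}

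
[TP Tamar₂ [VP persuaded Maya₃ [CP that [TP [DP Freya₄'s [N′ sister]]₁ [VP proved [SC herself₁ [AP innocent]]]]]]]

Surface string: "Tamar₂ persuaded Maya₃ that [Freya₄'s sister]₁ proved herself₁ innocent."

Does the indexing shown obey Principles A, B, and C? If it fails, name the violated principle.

grammatical

The two coindexed NPs are *[Freya₄'s sister]₁* and *herself₁*.
*herself₁* is an anaphor; its binding domain is the embedded TP, whose subject is [Freya₄'s sister]₁. *[Freya₄'s sister]₁* c-commands it within that domain and shares its index, so Principle A is satisfied.
*[Freya₄'s sister]₁* is an R-expression; *herself₁* does not c-command it, and no other NP shares its index, so Principle C is satisfied.
All principles are respected.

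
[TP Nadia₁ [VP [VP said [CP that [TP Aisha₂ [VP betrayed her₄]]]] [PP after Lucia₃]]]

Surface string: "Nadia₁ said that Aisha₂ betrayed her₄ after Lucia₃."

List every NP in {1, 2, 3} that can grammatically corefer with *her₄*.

{1, 3}

*her* is a pronoun, so Principle B applies: it must be free in its binding domain.
Binding domain of *her₄*: the embedded TP, whose subject is Aisha₂.
*Nadia₁* c-commands the pronoun but from outside its binding domain, and is not c-commanded by it → coindexation permitted.
*Aisha₂* c-commands the pronoun within its binding domain → coindexation would violate Principle B.
*Lucia₃* and the pronoun do not c-command one another → neither Principle B nor Principle C is at stake; coindexation permitted.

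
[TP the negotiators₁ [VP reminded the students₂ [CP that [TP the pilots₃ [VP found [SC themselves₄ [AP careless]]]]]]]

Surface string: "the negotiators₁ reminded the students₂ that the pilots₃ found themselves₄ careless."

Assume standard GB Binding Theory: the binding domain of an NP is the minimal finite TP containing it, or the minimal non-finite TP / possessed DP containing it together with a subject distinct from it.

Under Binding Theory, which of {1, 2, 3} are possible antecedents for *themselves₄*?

{3}

*themselves* is an anaphor, so Principle A applies: it must be bound in its binding domain.
Binding domain of *themselves₄*: the embedded TP, whose subject is the pilots₃.
*the negotiators₁* c-commands the anaphor but is outside its binding domain → cannot satisfy Principle A.
*the students₂* c-commands the anaphor but is outside its binding domain → cannot satisfy Principle A.
*the pilots₃* c-commands the anaphor within its binding domain → licit binder.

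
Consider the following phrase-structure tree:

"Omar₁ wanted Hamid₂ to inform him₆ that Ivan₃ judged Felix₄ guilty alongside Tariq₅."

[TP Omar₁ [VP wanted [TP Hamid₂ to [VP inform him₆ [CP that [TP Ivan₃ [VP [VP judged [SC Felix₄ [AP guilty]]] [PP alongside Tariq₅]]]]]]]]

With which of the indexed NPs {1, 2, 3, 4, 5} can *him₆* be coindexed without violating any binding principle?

{1}

*him* is a pronoun, so Principle B applies: it must be free in its binding domain.
Binding domain of *him₆*: the embedded TP, whose subject is Hamid₂.
*Omar₁* c-commands the pronoun but from outside its binding domain, and is not c-commanded by it → coindexation permitted.
*Hamid₂* c-commands the pronoun within its binding domain → coindexation would violate Principle B.
*Ivan₃*: the pronoun c-commands this R-expression → coindexation would violate Principle C on *Ivan₃*.
*Felix₄*: the pronoun c-commands this R-expression → coindexation would violate Principle C on *Felix₄*.
*Tariq₅*: the pronoun c-commands this R-expression → coindexation would violate Principle C on *Tariq₅*.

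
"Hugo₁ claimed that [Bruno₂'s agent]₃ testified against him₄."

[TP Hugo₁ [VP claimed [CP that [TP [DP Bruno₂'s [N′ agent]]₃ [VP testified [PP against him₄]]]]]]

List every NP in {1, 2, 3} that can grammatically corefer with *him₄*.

{1, 2}

*him* is a pronoun, so Principle B applies: it must be free in its binding domain.
Binding domain of *him₄*: the embedded TP, whose subject is [Bruno₂'s agent]₃.
*Hugo₁* c-commands the pronoun but from outside its binding domain, and is not c-commanded by it → coindexation permitted.
*Bruno₂* and the pronoun do not c-command one another → neither Principle B nor Principle C is at stake; coindexation permitted.
*[Bruno₂'s agent]₃* c-commands the pronoun within its binding domain → coindexation would violate Principle B.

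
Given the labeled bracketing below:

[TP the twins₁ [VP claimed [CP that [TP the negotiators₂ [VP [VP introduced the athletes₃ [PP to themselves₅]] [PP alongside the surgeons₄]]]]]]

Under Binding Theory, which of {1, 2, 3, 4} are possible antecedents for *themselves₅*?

{2, 3}

*themselves* is an anaphor, so Principle A applies: it must be bound in its binding domain.
Binding domain of *themselves₅*: the embedded TP, whose subject is the negotiators₂.
*the twins₁* c-commands the anaphor but is outside its binding domain → cannot satisfy Principle A.
*the negotiators₂* c-commands the anaphor within its binding domain → licit binder.
*the athletes₃* c-commands the anaphor within its binding domain → licit binder.
*the surgeons₄* does not c-command the anaphor → cannot bind it.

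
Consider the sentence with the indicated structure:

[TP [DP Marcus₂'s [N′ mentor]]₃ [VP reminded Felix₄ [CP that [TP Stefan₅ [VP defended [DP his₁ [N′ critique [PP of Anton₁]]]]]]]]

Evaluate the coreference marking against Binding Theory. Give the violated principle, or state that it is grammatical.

The two coindexed NPs are *his₁* and *Anton₁*.
*Anton₁* is an R-expression. Principle C requires it to be free everywhere.
*his₁* c-commands it and carries the same index.
The R-expression is bound → Principle C violation.

Principle C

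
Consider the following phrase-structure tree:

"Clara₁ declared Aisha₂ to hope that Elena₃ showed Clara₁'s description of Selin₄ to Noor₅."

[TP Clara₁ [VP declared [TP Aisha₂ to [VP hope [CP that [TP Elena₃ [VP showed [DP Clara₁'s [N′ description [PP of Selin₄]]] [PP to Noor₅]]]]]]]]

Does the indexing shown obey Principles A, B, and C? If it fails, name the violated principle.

The two coindexed NPs are *Clara₁* (the lower occurrence) and *Clara₁* (the higher occurrence).
*Clara₁* (the lower occurrence) is an R-expression. Principle C requires it to be free everywhere.
*Clara₁* (the higher occurrence) c-commands it and carries the same index.
The R-expression is bound → Principle C violation.

Principle C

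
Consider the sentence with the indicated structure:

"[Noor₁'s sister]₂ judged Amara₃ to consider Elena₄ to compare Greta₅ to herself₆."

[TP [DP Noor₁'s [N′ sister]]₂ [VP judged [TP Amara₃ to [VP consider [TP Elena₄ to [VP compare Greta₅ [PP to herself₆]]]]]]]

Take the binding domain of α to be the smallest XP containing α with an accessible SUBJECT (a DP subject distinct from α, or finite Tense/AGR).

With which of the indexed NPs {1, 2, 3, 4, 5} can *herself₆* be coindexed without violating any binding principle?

{4, 5}

*herself* is an anaphor, so Principle A applies: it must be bound in its binding domain.
Binding domain of *herself₆*: the embedded TP, whose subject is Elena₄.
*Noor₁* does not c-command the anaphor → cannot bind it.
*[Noor₁'s sister]₂* c-commands the anaphor but is outside its binding domain → cannot satisfy Principle A.
*Amara₃* c-commands the anaphor but is outside its binding domain → cannot satisfy Principle A.
*Elena₄* c-commands the anaphor within its binding domain → licit binder.
*Greta₅* c-commands the anaphor within its binding domain → licit binder.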